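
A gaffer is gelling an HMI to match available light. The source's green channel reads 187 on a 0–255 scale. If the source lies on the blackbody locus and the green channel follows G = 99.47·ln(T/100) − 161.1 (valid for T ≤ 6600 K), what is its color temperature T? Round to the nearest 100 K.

3300 K

ln t = (187 + 161.1) / 99.47 = 3.4995.
t = e^3.4995 = 33.100.
T = 100·t = 3310 K → 3300 K to the nearest 100 K.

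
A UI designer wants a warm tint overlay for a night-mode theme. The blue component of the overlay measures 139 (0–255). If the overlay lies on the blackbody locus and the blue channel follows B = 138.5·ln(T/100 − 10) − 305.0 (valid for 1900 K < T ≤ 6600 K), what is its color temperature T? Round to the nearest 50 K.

3450 K

ln(t − 10) = (139 + 305.0) / 138.5 = 3.2058.
t − 10 = e^3.2058 = 24.675, so t = 34.675.
T = 100·t = 3467 K → 3450 K to the nearest 50 K.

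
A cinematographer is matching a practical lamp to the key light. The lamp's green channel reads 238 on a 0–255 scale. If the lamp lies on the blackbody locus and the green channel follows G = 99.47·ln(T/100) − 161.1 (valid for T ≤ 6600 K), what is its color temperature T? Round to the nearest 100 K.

5500 K

ln t = (238 + 161.1) / 99.47 = 4.0123.
t = e^4.0123 = 55.272.
T = 100·t = 5527 K → 5500 K to the nearest 100 K.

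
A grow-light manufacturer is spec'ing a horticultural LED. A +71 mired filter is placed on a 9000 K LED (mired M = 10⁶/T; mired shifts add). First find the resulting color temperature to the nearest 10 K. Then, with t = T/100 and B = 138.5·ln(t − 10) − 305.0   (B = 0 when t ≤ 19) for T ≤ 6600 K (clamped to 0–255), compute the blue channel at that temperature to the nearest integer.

222

M_in = 10⁶/9000 = 111.11; M_out = 111.11 + (+71) = 182.11.
T_out = 10⁶/182.11 = 5491.2 K → 5490 K; t = 54.9.
B = 138.5·ln(54.9 − 10) − 305.0 = 138.5·ln 44.9 − 305.0 = 138.5·3.8044 − 305.0 = 221.915.
Rounded: 222.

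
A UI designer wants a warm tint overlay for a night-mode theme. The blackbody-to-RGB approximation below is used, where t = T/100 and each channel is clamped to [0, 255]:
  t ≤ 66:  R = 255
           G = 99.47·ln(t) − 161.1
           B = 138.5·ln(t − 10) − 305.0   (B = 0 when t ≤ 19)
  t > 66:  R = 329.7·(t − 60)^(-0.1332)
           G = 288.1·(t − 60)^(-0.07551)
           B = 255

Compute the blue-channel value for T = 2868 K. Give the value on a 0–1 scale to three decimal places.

t = 2868/100 = 28.68; the t ≤ 66 branch applies.
B = 138.5·ln(28.68 − 10) − 305.0 = 138.5·ln 18.68 − 305.0 = 138.5·2.9275 − 305.0 = 100.452.
On a 0–1 scale: 100.452/255 = 0.3939 → 0.394.

0.394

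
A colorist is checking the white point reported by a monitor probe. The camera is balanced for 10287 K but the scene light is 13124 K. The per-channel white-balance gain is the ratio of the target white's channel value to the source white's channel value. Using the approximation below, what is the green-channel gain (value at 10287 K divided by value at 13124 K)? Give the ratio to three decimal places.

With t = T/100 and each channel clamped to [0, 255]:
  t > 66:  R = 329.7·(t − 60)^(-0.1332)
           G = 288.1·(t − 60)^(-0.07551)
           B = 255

1.039

At 13124 K (t = 131.24):
  G = 288.1·(131.24 − 60)^(-0.07551) = 288.1·71.24^(-0.07551) = 288.1·0.72460 = 208.758.
At 10287 K (t = 102.87):
  G = 288.1·(102.87 − 60)^(-0.07551) = 288.1·42.87^(-0.07551) = 288.1·0.75293 = 216.920.
Gain = 216.920 / 208.758 = 1.0391 → 1.039.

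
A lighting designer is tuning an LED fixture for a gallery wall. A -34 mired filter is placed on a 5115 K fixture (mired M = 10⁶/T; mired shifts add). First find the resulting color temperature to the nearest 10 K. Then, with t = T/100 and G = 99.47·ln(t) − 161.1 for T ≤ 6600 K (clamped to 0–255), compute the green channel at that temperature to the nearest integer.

249

M_in = 10⁶/5115 = 195.50; M_out = 195.50 + (-34) = 161.50.
T_out = 10⁶/161.50 = 6191.8 K → 6190 K; t = 61.9.
G = 99.47·ln 61.9 − 161.1 = 99.47·4.1255 − 161.1 = 249.265.
Rounded: 249.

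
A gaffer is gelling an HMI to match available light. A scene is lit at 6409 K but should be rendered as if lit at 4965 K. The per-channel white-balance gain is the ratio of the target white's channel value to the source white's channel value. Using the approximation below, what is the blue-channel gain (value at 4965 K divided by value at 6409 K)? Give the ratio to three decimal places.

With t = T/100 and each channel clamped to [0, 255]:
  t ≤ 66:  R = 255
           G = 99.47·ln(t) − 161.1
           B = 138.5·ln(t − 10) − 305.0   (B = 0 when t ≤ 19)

0.826

At 6409 K (t = 64.09):
  B = 138.5·ln(64.09 − 10) − 305.0 = 138.5·ln 54.09 − 305.0 = 138.5·3.9906 − 305.0 = 247.705.
At 4965 K (t = 49.65):
  B = 138.5·ln(49.65 − 10) − 305.0 = 138.5·ln 39.65 − 305.0 = 138.5·3.6801 − 305.0 = 204.693.
Gain = 204.693 / 247.705 = 0.8264 → 0.826.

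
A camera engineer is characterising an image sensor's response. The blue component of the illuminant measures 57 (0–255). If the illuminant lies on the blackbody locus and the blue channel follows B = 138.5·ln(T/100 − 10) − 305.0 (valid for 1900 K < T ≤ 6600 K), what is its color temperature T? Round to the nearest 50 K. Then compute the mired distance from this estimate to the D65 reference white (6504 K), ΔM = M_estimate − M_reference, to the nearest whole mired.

ln(t − 10) = (57 + 305.0) / 138.5 = 2.6137.
t − 10 = e^2.6137 = 13.650, so t = 23.650.
T = 100·t = 2365 K → 2350 K to the nearest 50 K.
M_estimate = 10⁶/2350 = 425.53; M_reference = 10⁶/6504 = 153.75.
ΔM = 425.53 − 153.75 = 271.78 → +272 mireds.

+272 mireds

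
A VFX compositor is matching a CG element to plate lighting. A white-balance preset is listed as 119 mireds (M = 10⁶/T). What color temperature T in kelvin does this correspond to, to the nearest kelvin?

8403 K

T = 10⁶ / 119 = 8403.36 K → 8403 K.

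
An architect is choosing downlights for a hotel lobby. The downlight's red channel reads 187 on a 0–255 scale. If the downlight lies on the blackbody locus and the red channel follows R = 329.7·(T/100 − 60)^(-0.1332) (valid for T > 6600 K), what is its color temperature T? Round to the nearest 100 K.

(t − 60)^(-0.1332) = 187/329.7 = 0.56718.
t − 60 = 0.56718^(1/-0.1332) = 0.56718^(-7.508) = 70.620, so t = 130.620.
T = 100·t = 13062 K → 13100 K to the nearest 100 K.

13100 K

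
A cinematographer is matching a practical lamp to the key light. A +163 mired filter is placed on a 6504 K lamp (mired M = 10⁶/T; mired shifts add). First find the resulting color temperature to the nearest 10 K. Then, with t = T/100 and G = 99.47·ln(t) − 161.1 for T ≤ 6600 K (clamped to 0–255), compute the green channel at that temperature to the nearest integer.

182

M_in = 10⁶/6504 = 153.75; M_out = 153.75 + (+163) = 316.75.
T_out = 10⁶/316.75 = 3157.0 K → 3160 K; t = 31.6.
G = 99.47·ln 31.6 − 161.1 = 99.47·3.4532 − 161.1 = 182.386.
Rounded: 182.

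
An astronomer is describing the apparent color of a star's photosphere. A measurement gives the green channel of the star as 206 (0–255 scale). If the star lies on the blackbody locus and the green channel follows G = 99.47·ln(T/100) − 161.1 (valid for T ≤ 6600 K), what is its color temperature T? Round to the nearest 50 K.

4000 K

ln t = (206 + 161.1) / 99.47 = 3.6906.
t = e^3.6906 = 40.067.
T = 100·t = 4007 K → 4000 K to the nearest 50 K.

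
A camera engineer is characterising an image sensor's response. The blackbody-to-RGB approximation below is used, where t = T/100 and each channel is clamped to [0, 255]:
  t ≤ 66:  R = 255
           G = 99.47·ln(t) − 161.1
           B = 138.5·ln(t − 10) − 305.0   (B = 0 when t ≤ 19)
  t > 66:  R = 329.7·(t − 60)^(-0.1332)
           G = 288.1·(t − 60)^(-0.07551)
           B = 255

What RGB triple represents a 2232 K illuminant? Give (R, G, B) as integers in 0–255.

t = 2232/100 = 22.32; the t ≤ 66 branch applies.
R = 255 by definition for t ≤ 66.
G = 99.47·ln 22.32 − 161.1 = 99.47·3.1055 − 161.1 = 147.802.
B = 138.5·ln(22.32 − 10) − 305.0 = 138.5·ln 12.32 − 305.0 = 138.5·2.5112 − 305.0 = 42.805.
Rounded: (255, 148, 43).

(255, 148, 43)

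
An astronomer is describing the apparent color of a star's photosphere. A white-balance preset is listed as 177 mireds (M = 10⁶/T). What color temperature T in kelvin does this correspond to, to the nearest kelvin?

T = 10⁶ / 177 = 5649.72 K → 5650 K.

5650 K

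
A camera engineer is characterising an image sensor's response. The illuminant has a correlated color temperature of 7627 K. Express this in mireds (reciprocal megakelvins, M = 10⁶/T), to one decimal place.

131.1 mireds

M = 10⁶ / 7627 = 131.113 → 131.1 mireds.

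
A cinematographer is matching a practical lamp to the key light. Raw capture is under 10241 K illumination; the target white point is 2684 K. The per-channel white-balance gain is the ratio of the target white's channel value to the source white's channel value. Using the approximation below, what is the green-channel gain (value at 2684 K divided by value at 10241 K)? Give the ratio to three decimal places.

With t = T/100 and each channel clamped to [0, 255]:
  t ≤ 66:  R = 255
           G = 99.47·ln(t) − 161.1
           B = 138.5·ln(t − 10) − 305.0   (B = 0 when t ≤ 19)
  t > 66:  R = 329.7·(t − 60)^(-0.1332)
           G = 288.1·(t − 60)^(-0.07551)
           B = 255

0.765

At 10241 K (t = 102.41):
  G = 288.1·(102.41 − 60)^(-0.07551) = 288.1·42.41^(-0.07551) = 288.1·0.75355 = 217.097.
At 2684 K (t = 26.84):
  G = 99.47·ln 26.84 − 161.1 = 99.47·3.2899 − 161.1 = 166.146.
Gain = 166.146 / 217.097 = 0.7653 → 0.765.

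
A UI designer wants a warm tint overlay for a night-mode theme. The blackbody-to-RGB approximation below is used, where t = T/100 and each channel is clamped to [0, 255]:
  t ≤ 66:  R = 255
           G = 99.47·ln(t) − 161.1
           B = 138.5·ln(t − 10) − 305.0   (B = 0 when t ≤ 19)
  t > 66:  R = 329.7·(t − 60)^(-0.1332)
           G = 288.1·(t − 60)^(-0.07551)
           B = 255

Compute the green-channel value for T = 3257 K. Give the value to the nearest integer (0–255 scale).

t = 3257/100 = 32.57; the t ≤ 66 branch applies.
G = 99.47·ln 32.57 − 161.1 = 99.47·3.4834 − 161.1 = 185.393.
Rounded: 185.

185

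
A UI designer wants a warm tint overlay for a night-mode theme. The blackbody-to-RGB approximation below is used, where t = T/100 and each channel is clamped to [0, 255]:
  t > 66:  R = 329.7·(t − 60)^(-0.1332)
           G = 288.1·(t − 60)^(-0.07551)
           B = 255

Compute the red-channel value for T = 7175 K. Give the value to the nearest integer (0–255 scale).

t = 7175/100 = 71.75; the t > 66 branch applies.
R = 329.7·(71.75 − 60)^(-0.1332) = 329.7·11.75^(-0.1332) = 329.7·0.72023 = 237.460.
Rounded: 237.

237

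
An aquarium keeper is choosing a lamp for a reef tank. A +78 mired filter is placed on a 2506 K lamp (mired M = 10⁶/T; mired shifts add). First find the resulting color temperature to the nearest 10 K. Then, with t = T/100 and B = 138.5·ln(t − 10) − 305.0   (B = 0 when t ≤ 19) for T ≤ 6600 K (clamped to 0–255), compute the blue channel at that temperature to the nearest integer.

M_in = 10⁶/2506 = 399.04; M_out = 399.04 + (+78) = 477.04.
T_out = 10⁶/477.04 = 2096.3 K → 2100 K; t = 21.
B = 138.5·ln(21 − 10) − 305.0 = 138.5·ln 11 − 305.0 = 138.5·2.3979 − 305.0 = 27.108.
Rounded: 27.

27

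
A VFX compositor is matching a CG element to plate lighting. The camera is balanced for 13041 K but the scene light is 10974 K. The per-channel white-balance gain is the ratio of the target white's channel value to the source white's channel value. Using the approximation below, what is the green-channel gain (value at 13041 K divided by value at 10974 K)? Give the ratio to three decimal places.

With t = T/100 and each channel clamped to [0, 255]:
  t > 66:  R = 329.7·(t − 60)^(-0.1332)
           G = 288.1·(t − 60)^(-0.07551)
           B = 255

At 10974 K (t = 109.74):
  G = 288.1·(109.74 − 60)^(-0.07551) = 288.1·49.74^(-0.07551) = 288.1·0.74453 = 214.499.
At 13041 K (t = 130.41):
  G = 288.1·(130.41 − 60)^(-0.07551) = 288.1·70.41^(-0.07551) = 288.1·0.72525 = 208.943.
Gain = 208.943 / 214.499 = 0.9741 → 0.974.

0.974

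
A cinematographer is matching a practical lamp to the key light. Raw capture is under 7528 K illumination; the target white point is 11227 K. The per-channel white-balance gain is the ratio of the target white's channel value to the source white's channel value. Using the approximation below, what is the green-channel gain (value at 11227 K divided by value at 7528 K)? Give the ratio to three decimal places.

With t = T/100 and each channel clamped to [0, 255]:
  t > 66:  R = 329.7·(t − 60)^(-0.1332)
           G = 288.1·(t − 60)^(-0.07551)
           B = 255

0.911

At 7528 K (t = 75.28):
  G = 288.1·(75.28 − 60)^(-0.07551) = 288.1·15.28^(-0.07551) = 288.1·0.81393 = 234.493.
At 11227 K (t = 112.27):
  G = 288.1·(112.27 − 60)^(-0.07551) = 288.1·52.27^(-0.07551) = 288.1·0.74175 = 213.697.
Gain = 213.697 / 234.493 = 0.9113 → 0.911.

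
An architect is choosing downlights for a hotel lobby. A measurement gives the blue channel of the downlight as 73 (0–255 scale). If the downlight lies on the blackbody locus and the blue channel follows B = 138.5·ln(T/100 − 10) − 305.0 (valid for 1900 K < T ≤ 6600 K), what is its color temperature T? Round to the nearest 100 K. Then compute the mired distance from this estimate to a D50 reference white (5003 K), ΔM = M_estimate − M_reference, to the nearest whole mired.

ln(t − 10) = (73 + 305.0) / 138.5 = 2.7292.
t − 10 = e^2.7292 = 15.321, so t = 25.321.
T = 100·t = 2532 K → 2500 K to the nearest 100 K.
M_estimate = 10⁶/2500 = 400.00; M_reference = 10⁶/5003 = 199.88.
ΔM = 400.00 − 199.88 = 200.12 → +200 mireds.

+200 mireds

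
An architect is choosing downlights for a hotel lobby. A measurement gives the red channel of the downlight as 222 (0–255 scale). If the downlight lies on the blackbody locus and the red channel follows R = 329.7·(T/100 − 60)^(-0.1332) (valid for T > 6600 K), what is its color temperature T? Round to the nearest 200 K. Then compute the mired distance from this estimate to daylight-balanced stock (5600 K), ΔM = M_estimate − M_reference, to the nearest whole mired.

(t − 60)^(-0.1332) = 222/329.7 = 0.67334.
t − 60 = 0.67334^(1/-0.1332) = 0.67334^(-7.508) = 19.478, so t = 79.478.
T = 100·t = 7948 K → 8000 K to the nearest 200 K.
M_estimate = 10⁶/8000 = 125.00; M_reference = 10⁶/5600 = 178.57.
ΔM = 125.00 − 178.57 = -53.57 → -54 mireds.

-54 mireds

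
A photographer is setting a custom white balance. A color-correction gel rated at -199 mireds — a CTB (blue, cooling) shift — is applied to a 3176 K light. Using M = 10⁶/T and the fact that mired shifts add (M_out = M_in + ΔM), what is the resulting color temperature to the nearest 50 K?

8650 K

M_in = 10⁶/3176 = 314.86 mireds.
M_out = 314.86 + (-199) = 115.86 mireds.
T_out = 10⁶/115.86 = 8631.0 K → 8650 K.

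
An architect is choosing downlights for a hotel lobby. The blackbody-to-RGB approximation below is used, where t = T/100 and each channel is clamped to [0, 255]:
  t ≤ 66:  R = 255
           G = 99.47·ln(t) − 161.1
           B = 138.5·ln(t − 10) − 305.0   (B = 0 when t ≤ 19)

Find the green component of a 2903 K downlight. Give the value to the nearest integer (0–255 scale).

174

t = 2903/100 = 29.03; the t ≤ 66 branch applies.
G = 99.47·ln 29.03 − 161.1 = 99.47·3.3683 − 161.1 = 173.948.
Rounded: 174.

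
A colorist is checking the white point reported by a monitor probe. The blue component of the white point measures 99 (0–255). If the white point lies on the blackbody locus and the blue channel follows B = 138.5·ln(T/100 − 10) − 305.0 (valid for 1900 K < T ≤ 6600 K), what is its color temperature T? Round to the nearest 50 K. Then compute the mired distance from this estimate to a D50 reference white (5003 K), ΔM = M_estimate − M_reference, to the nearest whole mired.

+151 mireds

ln(t − 10) = (99 + 305.0) / 138.5 = 2.9170.
t − 10 = e^2.9170 = 18.485, so t = 28.485.
T = 100·t = 2849 K → 2850 K to the nearest 50 K.
M_estimate = 10⁶/2850 = 350.88; M_reference = 10⁶/5003 = 199.88.
ΔM = 350.88 − 199.88 = 151.00 → +151 mireds.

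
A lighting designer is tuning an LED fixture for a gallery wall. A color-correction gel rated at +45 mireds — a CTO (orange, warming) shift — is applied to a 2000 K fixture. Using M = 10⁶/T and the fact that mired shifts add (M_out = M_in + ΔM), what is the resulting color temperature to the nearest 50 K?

1850 K

M_in = 10⁶/2000 = 500.00 mireds.
M_out = 500.00 + (+45) = 545.00 mireds.
T_out = 10⁶/545.00 = 1834.9 K → 1850 K.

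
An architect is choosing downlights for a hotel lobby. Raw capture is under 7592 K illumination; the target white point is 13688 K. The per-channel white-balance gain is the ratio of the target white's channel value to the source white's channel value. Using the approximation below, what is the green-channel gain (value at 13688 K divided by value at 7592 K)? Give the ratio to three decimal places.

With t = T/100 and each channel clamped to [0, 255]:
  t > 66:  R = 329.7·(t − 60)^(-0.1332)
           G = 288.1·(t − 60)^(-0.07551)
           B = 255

At 7592 K (t = 75.92):
  G = 288.1·(75.92 − 60)^(-0.07551) = 288.1·15.92^(-0.07551) = 288.1·0.81141 = 233.768.
At 13688 K (t = 136.88):
  G = 288.1·(136.88 − 60)^(-0.07551) = 288.1·76.88^(-0.07551) = 288.1·0.72045 = 207.561.
Gain = 207.561 / 233.768 = 0.8879 → 0.888.

0.888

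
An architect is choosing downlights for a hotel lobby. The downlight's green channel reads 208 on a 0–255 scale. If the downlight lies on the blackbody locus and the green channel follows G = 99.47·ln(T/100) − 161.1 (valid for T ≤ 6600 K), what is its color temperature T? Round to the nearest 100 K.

4100 K

ln t = (208 + 161.1) / 99.47 = 3.7107.
t = e^3.7107 = 40.881.
T = 100·t = 4088 K → 4100 K to the nearest 100 K.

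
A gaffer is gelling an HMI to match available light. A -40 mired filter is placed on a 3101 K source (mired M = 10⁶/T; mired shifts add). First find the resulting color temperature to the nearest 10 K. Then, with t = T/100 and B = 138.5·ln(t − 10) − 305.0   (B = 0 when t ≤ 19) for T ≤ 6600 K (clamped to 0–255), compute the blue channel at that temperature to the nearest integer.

M_in = 10⁶/3101 = 322.48; M_out = 322.48 + (-40) = 282.48.
T_out = 10⁶/282.48 = 3540.1 K → 3540 K; t = 35.4.
B = 138.5·ln(35.4 − 10) − 305.0 = 138.5·ln 25.4 − 305.0 = 138.5·3.2347 − 305.0 = 143.013.
Rounded: 143.

143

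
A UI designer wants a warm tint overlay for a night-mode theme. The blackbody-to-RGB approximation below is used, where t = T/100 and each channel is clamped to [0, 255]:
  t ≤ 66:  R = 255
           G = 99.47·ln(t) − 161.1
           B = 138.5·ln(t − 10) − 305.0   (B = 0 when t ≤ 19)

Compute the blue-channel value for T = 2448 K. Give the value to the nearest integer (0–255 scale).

t = 2448/100 = 24.48; the t ≤ 66 branch applies.
B = 138.5·ln(24.48 − 10) − 305.0 = 138.5·ln 14.48 − 305.0 = 138.5·2.6728 − 305.0 = 65.178.
Rounded: 65.

65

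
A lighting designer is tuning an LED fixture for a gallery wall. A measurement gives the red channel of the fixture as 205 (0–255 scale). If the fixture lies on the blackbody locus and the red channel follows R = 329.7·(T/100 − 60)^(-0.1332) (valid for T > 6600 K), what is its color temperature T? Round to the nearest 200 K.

9600 K

(t − 60)^(-0.1332) = 205/329.7 = 0.62178.
t − 60 = 0.62178^(1/-0.1332) = 0.62178^(-7.508) = 35.423, so t = 95.423.
T = 100·t = 9542 K → 9600 K to the nearest 200 K.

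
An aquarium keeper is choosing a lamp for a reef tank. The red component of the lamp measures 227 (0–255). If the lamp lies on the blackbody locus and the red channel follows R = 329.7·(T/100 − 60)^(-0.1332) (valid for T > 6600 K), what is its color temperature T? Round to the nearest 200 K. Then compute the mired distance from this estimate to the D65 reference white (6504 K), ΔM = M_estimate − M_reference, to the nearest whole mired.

-22 mireds

(t − 60)^(-0.1332) = 227/329.7 = 0.68850.
t − 60 = 0.68850^(1/-0.1332) = 0.68850^(-7.508) = 16.478, so t = 76.478.
T = 100·t = 7648 K → 7600 K to the nearest 200 K.
M_estimate = 10⁶/7600 = 131.58; M_reference = 10⁶/6504 = 153.75.
ΔM = 131.58 − 153.75 = -22.17 → -22 mireds.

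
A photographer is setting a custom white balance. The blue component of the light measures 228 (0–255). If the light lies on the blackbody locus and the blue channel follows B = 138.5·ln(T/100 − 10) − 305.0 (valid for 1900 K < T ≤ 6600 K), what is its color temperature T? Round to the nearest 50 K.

ln(t − 10) = (228 + 305.0) / 138.5 = 3.8484.
t − 10 = e^3.8484 = 46.917, so t = 56.917.
T = 100·t = 5692 K → 5700 K to the nearest 50 K.

5700 K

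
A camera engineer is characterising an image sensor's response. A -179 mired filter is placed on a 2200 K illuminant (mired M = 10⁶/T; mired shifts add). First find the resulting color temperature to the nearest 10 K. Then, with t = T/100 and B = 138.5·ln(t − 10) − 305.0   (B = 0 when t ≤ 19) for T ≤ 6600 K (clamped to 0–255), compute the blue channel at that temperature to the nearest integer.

148

M_in = 10⁶/2200 = 454.55; M_out = 454.55 + (-179) = 275.55.
T_out = 10⁶/275.55 = 3629.2 K → 3630 K; t = 36.3.
B = 138.5·ln(36.3 − 10) − 305.0 = 138.5·ln 26.3 − 305.0 = 138.5·3.2696 − 305.0 = 147.835.
Rounded: 148.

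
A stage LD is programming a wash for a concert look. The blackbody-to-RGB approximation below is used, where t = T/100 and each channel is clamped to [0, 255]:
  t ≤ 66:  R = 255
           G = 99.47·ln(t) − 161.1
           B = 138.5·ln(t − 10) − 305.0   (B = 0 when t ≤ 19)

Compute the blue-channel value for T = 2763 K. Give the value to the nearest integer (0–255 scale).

92

t = 2763/100 = 27.63; the t ≤ 66 branch applies.
B = 138.5·ln(27.63 − 10) − 305.0 = 138.5·ln 17.63 − 305.0 = 138.5·2.8696 − 305.0 = 92.440.
Rounded: 92.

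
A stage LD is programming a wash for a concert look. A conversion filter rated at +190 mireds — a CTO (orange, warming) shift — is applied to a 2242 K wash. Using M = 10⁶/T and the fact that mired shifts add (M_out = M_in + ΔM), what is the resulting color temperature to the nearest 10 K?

1570 K

M_in = 10⁶/2242 = 446.03 mireds.
M_out = 446.03 + (+190) = 636.03 mireds.
T_out = 10⁶/636.03 = 1572.3 K → 1570 K.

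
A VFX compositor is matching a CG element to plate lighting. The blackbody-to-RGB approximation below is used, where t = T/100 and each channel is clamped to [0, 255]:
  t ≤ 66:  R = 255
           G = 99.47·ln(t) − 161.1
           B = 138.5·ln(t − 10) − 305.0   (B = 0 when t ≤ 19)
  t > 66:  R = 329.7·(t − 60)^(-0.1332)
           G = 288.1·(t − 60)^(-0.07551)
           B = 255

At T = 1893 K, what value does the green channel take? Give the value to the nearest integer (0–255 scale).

131

t = 1893/100 = 18.93; the t ≤ 66 branch applies.
G = 99.47·ln 18.93 − 161.1 = 99.47·2.9407 − 161.1 = 131.416.
Rounded: 131.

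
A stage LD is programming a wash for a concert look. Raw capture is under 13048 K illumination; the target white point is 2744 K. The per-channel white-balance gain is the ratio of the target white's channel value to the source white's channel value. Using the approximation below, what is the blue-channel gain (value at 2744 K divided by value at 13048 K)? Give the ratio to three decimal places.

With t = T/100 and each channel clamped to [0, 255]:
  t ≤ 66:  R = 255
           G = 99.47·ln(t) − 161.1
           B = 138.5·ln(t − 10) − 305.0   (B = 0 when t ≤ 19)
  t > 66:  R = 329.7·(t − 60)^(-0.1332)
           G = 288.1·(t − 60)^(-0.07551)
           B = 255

At 13048 K (t = 130.48):
  B = 255 by definition for t > 66.
At 2744 K (t = 27.44):
  B = 138.5·ln(27.44 − 10) − 305.0 = 138.5·ln 17.44 − 305.0 = 138.5·2.8588 − 305.0 = 90.939.
Gain = 90.939 / 255.000 = 0.3566 → 0.357.

0.357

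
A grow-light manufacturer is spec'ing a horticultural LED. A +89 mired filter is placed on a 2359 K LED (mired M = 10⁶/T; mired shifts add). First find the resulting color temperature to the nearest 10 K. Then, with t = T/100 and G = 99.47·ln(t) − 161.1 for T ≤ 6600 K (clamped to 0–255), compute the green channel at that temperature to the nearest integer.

M_in = 10⁶/2359 = 423.91; M_out = 423.91 + (+89) = 512.91.
T_out = 10⁶/512.91 = 1949.7 K → 1950 K; t = 19.5.
G = 99.47·ln 19.5 − 161.1 = 99.47·2.9704 − 161.1 = 134.367.
Rounded: 134.

134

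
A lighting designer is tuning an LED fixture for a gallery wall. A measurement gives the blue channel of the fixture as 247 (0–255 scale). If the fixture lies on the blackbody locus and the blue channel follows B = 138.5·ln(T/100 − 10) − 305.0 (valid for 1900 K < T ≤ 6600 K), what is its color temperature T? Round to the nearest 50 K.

6400 K

ln(t − 10) = (247 + 305.0) / 138.5 = 3.9856.
t − 10 = e^3.9856 = 53.815, so t = 63.815.
T = 100·t = 6382 K → 6400 K to the nearest 50 K.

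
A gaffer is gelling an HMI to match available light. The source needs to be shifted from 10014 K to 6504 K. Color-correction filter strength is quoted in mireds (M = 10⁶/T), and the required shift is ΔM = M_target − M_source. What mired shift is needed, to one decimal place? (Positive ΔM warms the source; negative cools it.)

M_source = 10⁶/10014 = 99.860; M_target = 10⁶/6504 = 153.752.
ΔM = 153.752 − 99.860 = 53.891 → +53.9 mireds, a warming shift.

+53.9 mireds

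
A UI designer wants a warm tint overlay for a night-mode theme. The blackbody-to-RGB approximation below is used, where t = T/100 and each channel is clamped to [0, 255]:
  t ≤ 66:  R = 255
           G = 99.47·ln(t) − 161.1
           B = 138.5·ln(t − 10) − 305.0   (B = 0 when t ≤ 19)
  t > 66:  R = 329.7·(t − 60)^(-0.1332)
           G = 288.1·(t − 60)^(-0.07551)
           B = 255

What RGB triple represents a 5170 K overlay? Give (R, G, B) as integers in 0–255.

(255, 231, 212)

t = 5170/100 = 51.7; the t ≤ 66 branch applies.
R = 255 by definition for t ≤ 66.
G = 99.47·ln 51.7 − 161.1 = 99.47·3.9455 − 161.1 = 231.355.
B = 138.5·ln(51.7 − 10) − 305.0 = 138.5·ln 41.7 − 305.0 = 138.5·3.7305 − 305.0 = 211.674.
Rounded: (255, 231, 212).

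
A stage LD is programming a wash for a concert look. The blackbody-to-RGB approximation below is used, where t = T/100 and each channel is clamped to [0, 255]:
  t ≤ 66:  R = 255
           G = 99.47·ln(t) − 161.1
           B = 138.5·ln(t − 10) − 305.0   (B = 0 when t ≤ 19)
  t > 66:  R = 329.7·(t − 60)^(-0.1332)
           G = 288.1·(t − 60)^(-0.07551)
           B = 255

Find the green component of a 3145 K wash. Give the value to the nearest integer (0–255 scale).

182

t = 3145/100 = 31.45; the t ≤ 66 branch applies.
G = 99.47·ln 31.45 − 161.1 = 99.47·3.4484 − 161.1 = 181.912.
Rounded: 182.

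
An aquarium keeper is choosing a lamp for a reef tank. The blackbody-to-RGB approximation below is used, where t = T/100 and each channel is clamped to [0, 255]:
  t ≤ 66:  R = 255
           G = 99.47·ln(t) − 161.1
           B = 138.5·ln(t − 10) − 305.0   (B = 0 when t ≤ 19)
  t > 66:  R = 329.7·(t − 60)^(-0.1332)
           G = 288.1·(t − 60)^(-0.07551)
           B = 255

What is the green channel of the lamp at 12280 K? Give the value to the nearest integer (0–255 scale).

211

t = 12280/100 = 122.8; the t > 66 branch applies.
G = 288.1·(122.8 − 60)^(-0.07551) = 288.1·62.8^(-0.07551) = 288.1·0.73154 = 210.756.
Rounded: 211.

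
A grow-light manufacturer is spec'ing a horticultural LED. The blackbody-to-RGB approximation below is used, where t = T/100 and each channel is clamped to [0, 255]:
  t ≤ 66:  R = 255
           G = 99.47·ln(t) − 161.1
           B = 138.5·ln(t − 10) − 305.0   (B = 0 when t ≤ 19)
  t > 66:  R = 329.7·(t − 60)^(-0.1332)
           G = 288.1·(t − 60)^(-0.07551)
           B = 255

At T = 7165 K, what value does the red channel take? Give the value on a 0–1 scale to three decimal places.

0.932

t = 7165/100 = 71.65; the t > 66 branch applies.
R = 329.7·(71.65 − 60)^(-0.1332) = 329.7·11.65^(-0.1332) = 329.7·0.72105 = 237.730.
On a 0–1 scale: 237.730/255 = 0.9323 → 0.932.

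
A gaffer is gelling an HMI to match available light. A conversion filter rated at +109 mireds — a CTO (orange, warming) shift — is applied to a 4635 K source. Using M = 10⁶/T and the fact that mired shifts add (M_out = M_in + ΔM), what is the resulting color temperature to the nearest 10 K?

M_in = 10⁶/4635 = 215.75 mireds.
M_out = 215.75 + (+109) = 324.75 mireds.
T_out = 10⁶/324.75 = 3079.3 K → 3080 K.

3080 K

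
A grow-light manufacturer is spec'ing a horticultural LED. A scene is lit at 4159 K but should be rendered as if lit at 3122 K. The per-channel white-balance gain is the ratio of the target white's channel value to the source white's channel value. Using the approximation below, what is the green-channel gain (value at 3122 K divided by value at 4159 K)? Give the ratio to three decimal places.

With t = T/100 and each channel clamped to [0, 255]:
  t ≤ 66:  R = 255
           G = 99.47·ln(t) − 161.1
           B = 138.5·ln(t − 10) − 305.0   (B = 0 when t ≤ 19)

At 4159 K (t = 41.59):
  G = 99.47·ln 41.59 − 161.1 = 99.47·3.7279 − 161.1 = 209.710.
At 3122 K (t = 31.22):
  G = 99.47·ln 31.22 − 161.1 = 99.47·3.4411 − 161.1 = 181.182.
Gain = 181.182 / 209.710 = 0.8640 → 0.864.

0.864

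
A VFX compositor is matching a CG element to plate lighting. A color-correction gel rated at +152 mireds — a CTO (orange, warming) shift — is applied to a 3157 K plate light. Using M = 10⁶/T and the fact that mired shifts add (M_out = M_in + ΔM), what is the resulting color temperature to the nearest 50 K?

M_in = 10⁶/3157 = 316.76 mireds.
M_out = 316.76 + (+152) = 468.76 mireds.
T_out = 10⁶/468.76 = 2133.3 K → 2150 K.

2150 K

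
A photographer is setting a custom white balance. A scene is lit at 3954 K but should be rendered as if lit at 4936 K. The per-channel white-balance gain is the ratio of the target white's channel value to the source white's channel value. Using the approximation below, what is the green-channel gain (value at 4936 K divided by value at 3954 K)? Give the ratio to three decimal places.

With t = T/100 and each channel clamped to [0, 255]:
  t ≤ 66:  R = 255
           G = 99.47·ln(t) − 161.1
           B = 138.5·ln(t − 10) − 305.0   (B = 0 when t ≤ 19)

At 3954 K (t = 39.54):
  G = 99.47·ln 39.54 − 161.1 = 99.47·3.6773 − 161.1 = 204.682.
At 4936 K (t = 49.36):
  G = 99.47·ln 49.36 − 161.1 = 99.47·3.8991 − 161.1 = 226.747.
Gain = 226.747 / 204.682 = 1.1078 → 1.108.

1.108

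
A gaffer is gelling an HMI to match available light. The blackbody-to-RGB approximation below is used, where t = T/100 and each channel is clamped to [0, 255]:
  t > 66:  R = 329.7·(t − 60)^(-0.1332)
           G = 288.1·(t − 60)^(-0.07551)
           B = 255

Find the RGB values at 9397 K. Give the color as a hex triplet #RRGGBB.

#CEDDFF

t = 9397/100 = 93.97; the t > 66 branch applies.
R = 329.7·(93.97 − 60)^(-0.1332) = 329.7·33.97^(-0.1332) = 329.7·0.62526 = 206.147.
G = 288.1·(93.97 − 60)^(-0.07551) = 288.1·33.97^(-0.07551) = 288.1·0.76628 = 220.765.
B = 255 by definition for t > 66.
Rounded: (206, 221, 255).
In hex: #CEDDFF.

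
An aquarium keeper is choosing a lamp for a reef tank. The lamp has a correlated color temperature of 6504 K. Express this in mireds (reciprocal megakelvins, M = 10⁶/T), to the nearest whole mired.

154 mireds

M = 10⁶ / 6504 = 153.752 → 154 mireds.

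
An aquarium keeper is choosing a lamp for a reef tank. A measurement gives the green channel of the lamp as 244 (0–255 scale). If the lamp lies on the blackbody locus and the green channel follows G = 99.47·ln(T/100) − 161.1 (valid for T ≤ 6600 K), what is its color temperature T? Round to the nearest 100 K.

ln t = (244 + 161.1) / 99.47 = 4.0726.
t = e^4.0726 = 58.709.
T = 100·t = 5871 K → 5900 K to the nearest 100 K.

5900 K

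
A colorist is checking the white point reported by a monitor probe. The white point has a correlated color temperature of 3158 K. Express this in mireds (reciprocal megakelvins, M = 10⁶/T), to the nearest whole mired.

M = 10⁶ / 3158 = 316.656 → 317 mireds.

317 mireds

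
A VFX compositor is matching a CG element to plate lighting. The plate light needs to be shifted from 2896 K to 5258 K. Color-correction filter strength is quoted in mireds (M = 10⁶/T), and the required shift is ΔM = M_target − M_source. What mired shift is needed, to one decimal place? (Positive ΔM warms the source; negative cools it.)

M_source = 10⁶/2896 = 345.304; M_target = 10⁶/5258 = 190.186.
ΔM = 190.186 − 345.304 = -155.117 → -155.1 mireds, a cooling shift.

-155.1 mireds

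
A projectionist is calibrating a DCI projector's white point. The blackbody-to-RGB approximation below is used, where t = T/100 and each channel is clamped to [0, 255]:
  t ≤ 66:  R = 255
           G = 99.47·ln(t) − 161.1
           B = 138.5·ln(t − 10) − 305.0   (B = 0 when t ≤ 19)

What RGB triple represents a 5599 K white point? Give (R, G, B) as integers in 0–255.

t = 5599/100 = 55.99; the t ≤ 66 branch applies.
R = 255 by definition for t ≤ 66.
G = 99.47·ln 55.99 − 161.1 = 99.47·4.0252 − 161.1 = 239.284.
B = 138.5·ln(55.99 − 10) − 305.0 = 138.5·ln 45.99 − 305.0 = 138.5·3.8284 − 305.0 = 225.237.
Rounded: (255, 239, 225).

(255, 239, 225)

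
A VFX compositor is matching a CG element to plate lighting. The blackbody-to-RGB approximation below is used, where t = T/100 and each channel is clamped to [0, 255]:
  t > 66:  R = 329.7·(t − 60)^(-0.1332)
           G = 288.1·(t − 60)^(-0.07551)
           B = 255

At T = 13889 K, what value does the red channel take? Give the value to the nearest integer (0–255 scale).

184

t = 13889/100 = 138.89; the t > 66 branch applies.
R = 329.7·(138.89 − 60)^(-0.1332) = 329.7·78.89^(-0.1332) = 329.7·0.55888 = 184.262.
Rounded: 184.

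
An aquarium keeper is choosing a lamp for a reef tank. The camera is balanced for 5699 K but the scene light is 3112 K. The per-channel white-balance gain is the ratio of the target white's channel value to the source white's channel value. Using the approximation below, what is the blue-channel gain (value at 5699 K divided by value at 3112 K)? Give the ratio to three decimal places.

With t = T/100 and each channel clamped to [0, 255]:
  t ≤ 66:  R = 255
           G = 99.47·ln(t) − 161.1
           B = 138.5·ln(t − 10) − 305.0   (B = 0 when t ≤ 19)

1.943

At 3112 K (t = 31.12):
  B = 138.5·ln(31.12 − 10) − 305.0 = 138.5·ln 21.12 − 305.0 = 138.5·3.0502 − 305.0 = 117.456.
At 5699 K (t = 56.99):
  B = 138.5·ln(56.99 − 10) − 305.0 = 138.5·ln 46.99 − 305.0 = 138.5·3.8499 − 305.0 = 228.216.
Gain = 228.216 / 117.456 = 1.9430 → 1.943.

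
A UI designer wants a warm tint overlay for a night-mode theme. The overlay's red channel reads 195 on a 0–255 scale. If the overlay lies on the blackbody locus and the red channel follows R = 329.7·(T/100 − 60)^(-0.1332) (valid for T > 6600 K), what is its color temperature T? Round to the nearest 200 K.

(t − 60)^(-0.1332) = 195/329.7 = 0.59145.
t − 60 = 0.59145^(1/-0.1332) = 0.59145^(-7.508) = 51.564, so t = 111.564.
T = 100·t = 11156 K → 11200 K to the nearest 200 K.

11200 K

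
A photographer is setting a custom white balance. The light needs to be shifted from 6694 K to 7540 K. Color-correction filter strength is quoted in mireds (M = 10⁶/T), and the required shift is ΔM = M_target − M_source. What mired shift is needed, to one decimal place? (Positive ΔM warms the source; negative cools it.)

M_source = 10⁶/6694 = 149.388; M_target = 10⁶/7540 = 132.626.
ΔM = 132.626 − 149.388 = -16.762 → -16.8 mireds, a cooling shift.

-16.8 mireds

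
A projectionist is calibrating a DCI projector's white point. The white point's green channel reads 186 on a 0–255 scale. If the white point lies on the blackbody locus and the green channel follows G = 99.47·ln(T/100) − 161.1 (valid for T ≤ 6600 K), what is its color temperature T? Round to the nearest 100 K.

ln t = (186 + 161.1) / 99.47 = 3.4895.
t = e^3.4895 = 32.769.
T = 100·t = 3277 K → 3300 K to the nearest 100 K.

3300 K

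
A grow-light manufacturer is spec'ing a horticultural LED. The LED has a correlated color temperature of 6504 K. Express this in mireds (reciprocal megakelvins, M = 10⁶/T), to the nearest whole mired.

M = 10⁶ / 6504 = 153.752 → 154 mireds.

154 mireds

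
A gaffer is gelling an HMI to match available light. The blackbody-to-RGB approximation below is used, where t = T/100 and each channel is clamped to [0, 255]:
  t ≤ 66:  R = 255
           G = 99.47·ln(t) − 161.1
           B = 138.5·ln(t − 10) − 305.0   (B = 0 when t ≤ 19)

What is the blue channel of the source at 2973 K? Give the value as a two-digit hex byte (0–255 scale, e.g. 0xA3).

t = 2973/100 = 29.73; the t ≤ 66 branch applies.
B = 138.5·ln(29.73 − 10) − 305.0 = 138.5·ln 19.73 − 305.0 = 138.5·2.9821 − 305.0 = 108.026.
Rounded: 108; in hex, 0x6C.

0x6C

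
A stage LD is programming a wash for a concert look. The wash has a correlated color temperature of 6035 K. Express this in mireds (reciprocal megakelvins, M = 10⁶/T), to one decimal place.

165.7 mireds

M = 10⁶ / 6035 = 165.700 → 165.7 mireds.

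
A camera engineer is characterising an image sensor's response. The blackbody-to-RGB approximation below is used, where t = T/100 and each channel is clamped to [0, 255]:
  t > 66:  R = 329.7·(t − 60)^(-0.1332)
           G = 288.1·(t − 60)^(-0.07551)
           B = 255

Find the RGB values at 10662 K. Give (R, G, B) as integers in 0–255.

(198, 216, 255)

t = 10662/100 = 106.62; the t > 66 branch applies.
R = 329.7·(106.62 − 60)^(-0.1332) = 329.7·46.62^(-0.1332) = 329.7·0.59944 = 197.636.
G = 288.1·(106.62 − 60)^(-0.07551) = 288.1·46.62^(-0.07551) = 288.1·0.74818 = 215.551.
B = 255 by definition for t > 66.
Rounded: (198, 216, 255).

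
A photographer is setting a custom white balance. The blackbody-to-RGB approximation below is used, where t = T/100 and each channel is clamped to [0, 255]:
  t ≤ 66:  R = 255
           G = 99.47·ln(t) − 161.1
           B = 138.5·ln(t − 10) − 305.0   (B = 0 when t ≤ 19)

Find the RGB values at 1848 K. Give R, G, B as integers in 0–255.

t = 1848/100 = 18.48; the t ≤ 66 branch applies.
R = 255 by definition for t ≤ 66.
G = 99.47·ln 18.48 − 161.1 = 99.47·2.9167 − 161.1 = 129.023.
t = 18.48 ≤ 19, so B = 0.
Rounded: (255, 129, 0).

R=255, G=129, B=0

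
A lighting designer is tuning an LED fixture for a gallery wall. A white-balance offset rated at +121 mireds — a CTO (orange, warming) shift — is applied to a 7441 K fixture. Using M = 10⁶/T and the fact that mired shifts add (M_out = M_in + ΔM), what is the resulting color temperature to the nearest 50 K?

M_in = 10⁶/7441 = 134.39 mireds.
M_out = 134.39 + (+121) = 255.39 mireds.
T_out = 10⁶/255.39 = 3915.6 K → 3900 K.

3900 K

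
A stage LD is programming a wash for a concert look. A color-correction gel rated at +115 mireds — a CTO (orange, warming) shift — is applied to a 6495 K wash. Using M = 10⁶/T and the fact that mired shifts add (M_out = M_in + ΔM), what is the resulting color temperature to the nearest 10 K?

3720 K

M_in = 10⁶/6495 = 153.96 mireds.
M_out = 153.96 + (+115) = 268.96 mireds.
T_out = 10⁶/268.96 = 3718.0 K → 3720 K.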